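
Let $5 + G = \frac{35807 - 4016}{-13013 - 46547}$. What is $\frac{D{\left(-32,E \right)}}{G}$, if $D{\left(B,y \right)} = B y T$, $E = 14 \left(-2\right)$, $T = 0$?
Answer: $0$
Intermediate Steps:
$G = - \frac{329591}{59560}$ ($G = -5 + \frac{35807 - 4016}{-13013 - 46547} = -5 + \frac{31791}{-59560} = -5 + 31791 \left(- \frac{1}{59560}\right) = -5 - \frac{31791}{59560} = - \frac{329591}{59560} \approx -5.5338$)
$E = -28$
$D{\left(B,y \right)} = 0$ ($D{\left(B,y \right)} = B y 0 = 0$)
$\frac{D{\left(-32,E \right)}}{G} = \frac{0}{- \frac{329591}{59560}} = 0 \left(- \frac{59560}{329591}\right) = 0$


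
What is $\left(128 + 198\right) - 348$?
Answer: $-22$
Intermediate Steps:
$\left(128 + 198\right) - 348 = 326 - 348 = -22$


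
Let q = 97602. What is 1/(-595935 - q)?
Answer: -1/693537 ≈ -1.4419e-6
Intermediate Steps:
1/(-595935 - q) = 1/(-595935 - 1*97602) = 1/(-595935 - 97602) = 1/(-693537) = -1/693537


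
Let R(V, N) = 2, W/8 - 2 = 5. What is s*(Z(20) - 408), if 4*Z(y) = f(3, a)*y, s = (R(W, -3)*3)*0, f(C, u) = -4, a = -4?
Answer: 0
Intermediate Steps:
W = 56 (W = 16 + 8*5 = 16 + 40 = 56)
s = 0 (s = (2*3)*0 = 6*0 = 0)
Z(y) = -y (Z(y) = (-4*y)/4 = -y)
s*(Z(20) - 408) = 0*(-1*20 - 408) = 0*(-20 - 408) = 0*(-428) = 0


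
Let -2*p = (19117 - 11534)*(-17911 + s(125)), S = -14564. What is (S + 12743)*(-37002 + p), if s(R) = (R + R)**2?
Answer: 615848344011/2 ≈ 3.0792e+11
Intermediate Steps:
s(R) = 4*R**2 (s(R) = (2*R)**2 = 4*R**2)
p = -338118387/2 (p = -(19117 - 11534)*(-17911 + 4*125**2)/2 = -7583*(-17911 + 4*15625)/2 = -7583*(-17911 + 62500)/2 = -7583*44589/2 = -1/2*338118387 = -338118387/2 ≈ -1.6906e+8)
(S + 12743)*(-37002 + p) = (-14564 + 12743)*(-37002 - 338118387/2) = -1821*(-338192391/2) = 615848344011/2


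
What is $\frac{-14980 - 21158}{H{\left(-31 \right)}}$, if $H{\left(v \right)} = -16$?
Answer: $\frac{18069}{8} \approx 2258.6$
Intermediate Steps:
$\frac{-14980 - 21158}{H{\left(-31 \right)}} = \frac{-14980 - 21158}{-16} = \left(-14980 - 21158\right) \left(- \frac{1}{16}\right) = \left(-36138\right) \left(- \frac{1}{16}\right) = \frac{18069}{8}$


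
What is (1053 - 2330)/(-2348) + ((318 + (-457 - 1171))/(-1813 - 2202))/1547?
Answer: 1586956933/2916781868 ≈ 0.54408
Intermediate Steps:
(1053 - 2330)/(-2348) + ((318 + (-457 - 1171))/(-1813 - 2202))/1547 = -1277*(-1/2348) + ((318 - 1628)/(-4015))*(1/1547) = 1277/2348 - 1310*(-1/4015)*(1/1547) = 1277/2348 + (262/803)*(1/1547) = 1277/2348 + 262/1242241 = 1586956933/2916781868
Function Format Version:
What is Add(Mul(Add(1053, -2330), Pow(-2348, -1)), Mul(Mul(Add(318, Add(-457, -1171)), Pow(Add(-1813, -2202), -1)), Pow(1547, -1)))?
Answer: Rational(1586956933, 2916781868) ≈ 0.54408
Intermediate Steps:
Add(Mul(Add(1053, -2330), Pow(-2348, -1)), Mul(Mul(Add(318, Add(-457, -1171)), Pow(Add(-1813, -2202), -1)), Pow(1547, -1))) = Add(Mul(-1277, Rational(-1, 2348)), Mul(Mul(Add(318, -1628), Pow(-4015, -1)), Rational(1, 1547))) = Add(Rational(1277, 2348), Mul(Mul(-1310, Rational(-1, 4015)), Rational(1, 1547))) = Add(Rational(1277, 2348), Mul(Rational(262, 803), Rational(1, 1547))) = Add(Rational(1277, 2348), Rational(262, 1242241)) = Rational(1586956933, 2916781868)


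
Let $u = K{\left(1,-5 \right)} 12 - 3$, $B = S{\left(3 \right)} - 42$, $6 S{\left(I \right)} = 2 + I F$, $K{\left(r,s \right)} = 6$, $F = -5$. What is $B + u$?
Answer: $\frac{149}{6} \approx 24.833$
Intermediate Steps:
$S{\left(I \right)} = \frac{1}{3} - \frac{5 I}{6}$ ($S{\left(I \right)} = \frac{2 + I \left(-5\right)}{6} = \frac{2 - 5 I}{6} = \frac{1}{3} - \frac{5 I}{6}$)
$B = - \frac{265}{6}$ ($B = \left(\frac{1}{3} - \frac{5}{2}\right) - 42 = - \frac{13}{6} - 42 = - \frac{265}{6} \approx -44.167$)
$u = 69$ ($u = 6 \cdot 12 - 3 = 72 - 3 = 69$)
$B + u = - \frac{265}{6} + 69 = \frac{149}{6}$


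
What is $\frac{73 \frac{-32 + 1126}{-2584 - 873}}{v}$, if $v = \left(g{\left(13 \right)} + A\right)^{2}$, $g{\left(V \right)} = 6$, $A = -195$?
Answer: $- \frac{79862}{123487497} \approx -0.00064672$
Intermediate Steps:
$v = 35721$ ($v = \left(6 - 195\right)^{2} = \left(-189\right)^{2} = 35721$)
$\frac{73 \frac{-32 + 1126}{-2584 - 873}}{v} = \frac{73 \frac{-32 + 1126}{-2584 - 873}}{35721} = 73 \frac{1094}{-3457} \cdot \frac{1}{35721} = 73 \cdot 1094 \left(- \frac{1}{3457}\right) \frac{1}{35721} = 73 \left(- \frac{1094}{3457}\right) \frac{1}{35721} = \left(- \frac{79862}{3457}\right) \frac{1}{35721} = - \frac{79862}{123487497}$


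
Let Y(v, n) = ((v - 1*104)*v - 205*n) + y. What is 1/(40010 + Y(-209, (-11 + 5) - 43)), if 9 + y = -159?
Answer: 1/115304 ≈ 8.6727e-6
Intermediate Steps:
y = -168 (y = -9 - 159 = -168)
Y(v, n) = -168 - 205*n + v*(-104 + v) (Y(v, n) = ((v - 1*104)*v - 205*n) - 168 = ((v - 104)*v - 205*n) - 168 = ((-104 + v)*v - 205*n) - 168 = (v*(-104 + v) - 205*n) - 168 = (-205*n + v*(-104 + v)) - 168 = -168 - 205*n + v*(-104 + v))
1/(40010 + Y(-209, (-11 + 5) - 43)) = 1/(40010 + (-168 + (-209)**2 - 205*((-11 + 5) - 43) - 104*(-209))) = 1/(40010 + (-168 + 43681 - 205*(-6 - 43) + 21736)) = 1/(40010 + (-168 + 43681 - 205*(-49) + 21736)) = 1/(40010 + (-168 + 43681 + 10045 + 21736)) = 1/(40010 + 75294) = 1/115304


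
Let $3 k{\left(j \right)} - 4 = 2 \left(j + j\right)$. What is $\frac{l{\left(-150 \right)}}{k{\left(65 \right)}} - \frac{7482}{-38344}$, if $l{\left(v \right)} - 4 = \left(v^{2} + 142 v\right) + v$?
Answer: $\frac{1283531}{105446} \approx 12.172$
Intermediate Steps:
$l{\left(v \right)} = 4 + v^{2} + 143 v$ ($l{\left(v \right)} = 4 + \left(\left(v^{2} + 142 v\right) + v\right) = 4 + \left(v^{2} + 143 v\right) = 4 + v^{2} + 143 v$)
$k{\left(j \right)} = \frac{4}{3} + \frac{4 j}{3}$ ($k{\left(j \right)} = \frac{4}{3} + \frac{2 \left(j + j\right)}{3} = \frac{4}{3} + \frac{2 \cdot 2 j}{3} = \frac{4}{3} + \frac{4 j}{3}$)
$\frac{l{\left(-150 \right)}}{k{\left(65 \right)}} - \frac{7482}{-38344} = \frac{4 + \left(-150\right)^{2} + 143 \left(-150\right)}{\frac{4}{3} + \frac{4}{3} \cdot 65} - \frac{7482}{-38344} = \frac{4 + 22500 - 21450}{\frac{4}{3} + \frac{260}{3}} - - \frac{3741}{19172} = \frac{1054}{88} + \frac{3741}{19172} = 1054 \cdot \frac{1}{88} + \frac{3741}{19172} = \frac{527}{44} + \frac{3741}{19172} = \frac{1283531}{105446}$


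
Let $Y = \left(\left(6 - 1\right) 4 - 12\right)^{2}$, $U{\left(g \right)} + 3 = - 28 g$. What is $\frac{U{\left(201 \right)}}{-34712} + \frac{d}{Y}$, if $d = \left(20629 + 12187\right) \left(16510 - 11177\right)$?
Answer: $\frac{94919822105}{34712} \approx 2.7345 \cdot 10^{6}$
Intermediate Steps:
$U{\left(g \right)} = -3 - 28 g$
$Y = 64$ ($Y = \left(5 \cdot 4 - 12\right)^{2} = \left(20 - 12\right)^{2} = 8^{2} = 64$)
$d = 175007728$ ($d = 32816 \cdot 5333 = 175007728$)
$\frac{U{\left(201 \right)}}{-34712} + \frac{d}{Y} = \frac{-3 - 5628}{-34712} + \frac{175007728}{64} = \left(-3 - 5628\right) \left(- \frac{1}{34712}\right) + 175007728 \cdot \frac{1}{64} = \left(-5631\right) \left(- \frac{1}{34712}\right) + \frac{10937983}{4} = \frac{5631}{34712} + \frac{10937983}{4} = \frac{94919822105}{34712}$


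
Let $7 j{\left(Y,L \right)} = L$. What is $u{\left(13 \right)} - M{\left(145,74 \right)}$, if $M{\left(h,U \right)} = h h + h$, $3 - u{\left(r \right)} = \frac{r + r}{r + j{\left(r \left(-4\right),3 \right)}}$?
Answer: $- \frac{994940}{47} \approx -21169.0$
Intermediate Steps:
$j{\left(Y,L \right)} = \frac{L}{7}$
$u{\left(r \right)} = 3 - \frac{2 r}{\frac{3}{7} + r}$ ($u{\left(r \right)} = 3 - \frac{r + r}{r + \frac{1}{7} \cdot 3} = 3 - \frac{2 r}{r + \frac{3}{7}} = 3 - \frac{2 r}{\frac{3}{7} + r}$)
$M{\left(h,U \right)} = h + h^{2}$ ($M{\left(h,U \right)} = h^{2} + h = h + h^{2}$)
$u{\left(13 \right)} - M{\left(145,74 \right)} = \frac{9 + 7 \cdot 13}{3 + 7 \cdot 13} - 145 \left(1 + 145\right) = \frac{9 + 91}{3 + 91} - 145 \cdot 146 = \frac{1}{94} \cdot 100 - 21170 = \frac{50}{47} - 21170 = - \frac{994940}{47}$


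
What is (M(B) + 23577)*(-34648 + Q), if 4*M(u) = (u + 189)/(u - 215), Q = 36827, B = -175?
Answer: 40071925487/780 ≈ 5.1374e+7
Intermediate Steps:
M(u) = (189 + u)/(4*(-215 + u)) (M(u) = ((u + 189)/(u - 215))/4 = ((189 + u)/(-215 + u))/4 = (189 + u)/(4*(-215 + u)))
(M(B) + 23577)*(-34648 + Q) = ((189 - 175)/(4*(-215 - 175)) + 23577)*(-34648 + 36827) = ((¼)*14/(-390) + 23577)*2179 = ((¼)*(-1/390)*14 + 23577)*2179 = (-7/780 + 23577)*2179 = (18390053/780)*2179 = 40071925487/780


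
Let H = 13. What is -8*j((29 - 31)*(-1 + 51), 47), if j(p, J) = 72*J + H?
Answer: -27176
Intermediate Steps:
j(p, J) = 13 + 72*J (j(p, J) = 72*J + 13 = 13 + 72*J)
-8*j((29 - 31)*(-1 + 51), 47) = -8*(13 + 72*47) = -8*(13 + 3384) = -8*3397 = -27176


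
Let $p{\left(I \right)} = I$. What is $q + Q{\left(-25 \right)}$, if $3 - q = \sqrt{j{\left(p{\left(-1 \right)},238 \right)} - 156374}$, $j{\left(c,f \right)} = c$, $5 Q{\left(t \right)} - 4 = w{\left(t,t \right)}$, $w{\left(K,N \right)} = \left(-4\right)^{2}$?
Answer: $7 - 15 i \sqrt{695} \approx 7.0 - 395.44 i$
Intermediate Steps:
$w{\left(K,N \right)} = 16$
$Q{\left(t \right)} = 4$ ($Q{\left(t \right)} = \frac{4}{5} + \frac{1}{5} \cdot 16 = \frac{4}{5} + \frac{16}{5} = 4$)
$q = 3 - 15 i \sqrt{695}$ ($q = 3 - \sqrt{-1 - 156374} = 3 - \sqrt{-156375} = 3 - 15 i \sqrt{695} \approx 3.0 - 395.44 i$)
$q + Q{\left(-25 \right)} = \left(3 - 15 i \sqrt{695}\right) + 4 = 7 - 15 i \sqrt{695}$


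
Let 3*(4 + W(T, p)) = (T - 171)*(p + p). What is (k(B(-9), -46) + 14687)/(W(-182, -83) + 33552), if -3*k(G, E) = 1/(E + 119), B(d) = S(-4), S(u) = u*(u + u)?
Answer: 1608226/5812333 ≈ 0.27669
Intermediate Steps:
S(u) = 2*u² (S(u) = u*(2*u) = 2*u²)
B(d) = 32 (B(d) = 2*(-4)² = 2*16 = 32)
W(T, p) = -4 + 2*p*(-171 + T)/3 (W(T, p) = -4 + ((T - 171)*(p + p))/3 = -4 + ((-171 + T)*(2*p))/3 = -4 + (2*p*(-171 + T))/3 = -4 + 2*p*(-171 + T)/3)
k(G, E) = -1/(3*(119 + E)) (k(G, E) = -1/(3*(E + 119)) = -1/(3*(119 + E)))
(k(B(-9), -46) + 14687)/(W(-182, -83) + 33552) = (-1/(357 + 3*(-46)) + 14687)/((-4 - 114*(-83) + (⅔)*(-182)*(-83)) + 33552) = (-1/(357 - 138) + 14687)/((-4 + 9462 + 30212/3) + 33552) = (-1/219 + 14687)/(58586/3 + 33552) = (-1*1/219 + 14687)/(159242/3) = (-1/219 + 14687)*(3/159242) = (3216452/219)*(3/159242) = 1608226/5812333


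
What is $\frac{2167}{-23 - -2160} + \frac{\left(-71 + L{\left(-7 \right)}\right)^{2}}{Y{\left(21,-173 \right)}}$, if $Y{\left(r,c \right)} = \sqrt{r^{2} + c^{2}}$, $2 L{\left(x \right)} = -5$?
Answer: $\frac{2167}{2137} + \frac{21609 \sqrt{30370}}{121480} \approx 32.013$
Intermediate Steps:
$L{\left(x \right)} = - \frac{5}{2}$ ($L{\left(x \right)} = \frac{1}{2} \left(-5\right) = - \frac{5}{2}$)
$Y{\left(r,c \right)} = \sqrt{c^{2} + r^{2}}$
$\frac{2167}{-23 - -2160} + \frac{\left(-71 + L{\left(-7 \right)}\right)^{2}}{Y{\left(21,-173 \right)}} = \frac{2167}{-23 - -2160} + \frac{\left(-71 - \frac{5}{2}\right)^{2}}{\sqrt{\left(-173\right)^{2} + 21^{2}}} = \frac{2167}{-23 + 2160} + \frac{\left(- \frac{147}{2}\right)^{2}}{\sqrt{29929 + 441}} = \frac{2167}{2137} + \frac{21609}{4 \sqrt{30370}} = 2167 \cdot \frac{1}{2137} + \frac{21609 \frac{\sqrt{30370}}{30370}}{4} = \frac{2167}{2137} + \frac{21609 \sqrt{30370}}{121480}$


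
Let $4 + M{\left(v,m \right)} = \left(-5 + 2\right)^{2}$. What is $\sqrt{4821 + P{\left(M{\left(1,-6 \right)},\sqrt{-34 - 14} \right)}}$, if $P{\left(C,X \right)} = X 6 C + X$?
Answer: $\sqrt{4821 + 124 i \sqrt{3}} \approx 69.451 + 1.546 i$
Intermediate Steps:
$M{\left(v,m \right)} = 5$ ($M{\left(v,m \right)} = -4 + \left(-5 + 2\right)^{2} = -4 + \left(-3\right)^{2} = -4 + 9 = 5$)
$P{\left(C,X \right)} = X + 6 C X$ ($P{\left(C,X \right)} = 6 X C + X = 6 C X + X = X + 6 C X$)
$\sqrt{4821 + P{\left(M{\left(1,-6 \right)},\sqrt{-34 - 14} \right)}} = \sqrt{4821 + \sqrt{-34 - 14} \left(1 + 6 \cdot 5\right)} = \sqrt{4821 + \sqrt{-48} \left(1 + 30\right)} = \sqrt{4821 + 4 i \sqrt{3} \cdot 31} = \sqrt{4821 + 124 i \sqrt{3}}$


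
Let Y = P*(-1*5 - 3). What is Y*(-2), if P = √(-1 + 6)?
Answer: 16*√5 ≈ 35.777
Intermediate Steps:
P = √5 ≈ 2.2361
Y = -8*√5 (Y = √5*(-1*5 - 3) = √5*(-5 - 3) = √5*(-8) = -8*√5 ≈ -17.889)
Y*(-2) = -8*√5*(-2) = 16*√5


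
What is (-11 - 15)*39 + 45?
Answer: -969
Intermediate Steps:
(-11 - 15)*39 + 45 = -26*39 + 45 = -1014 + 45 = -969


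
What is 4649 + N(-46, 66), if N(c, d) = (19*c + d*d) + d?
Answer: 8197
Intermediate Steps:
N(c, d) = d + d² + 19*c (N(c, d) = (19*c + d²) + d = (d² + 19*c) + d = d + d² + 19*c)
4649 + N(-46, 66) = 4649 + (66 + 66² + 19*(-46)) = 4649 + (66 + 4356 - 874) = 4649 + 3548 = 8197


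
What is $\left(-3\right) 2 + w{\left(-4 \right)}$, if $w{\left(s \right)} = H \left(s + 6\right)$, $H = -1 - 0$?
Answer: $-8$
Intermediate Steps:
$H = -1$ ($H = -1 + 0 = -1$)
$w{\left(s \right)} = -6 - s$ ($w{\left(s \right)} = - (s + 6) = - (6 + s) = -6 - s$)
$\left(-3\right) 2 + w{\left(-4 \right)} = \left(-3\right) 2 - 2 = -6 + \left(-6 + 4\right) = -6 - 2 = -8$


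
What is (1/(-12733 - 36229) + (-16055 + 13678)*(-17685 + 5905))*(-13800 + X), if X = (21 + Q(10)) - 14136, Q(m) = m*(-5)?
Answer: -38339676615641835/48962 ≈ -7.8305e+11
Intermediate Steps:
Q(m) = -5*m
X = -14165 (X = (21 - 5*10) - 14136 = (21 - 50) - 14136 = -29 - 14136 = -14165)
(1/(-12733 - 36229) + (-16055 + 13678)*(-17685 + 5905))*(-13800 + X) = (1/(-12733 - 36229) + (-16055 + 13678)*(-17685 + 5905))*(-13800 - 14165) = (1/(-48962) - 2377*(-11780))*(-27965) = (-1/48962 + 28001060)*(-27965) = (1370987899719/48962)*(-27965) = -38339676615641835/48962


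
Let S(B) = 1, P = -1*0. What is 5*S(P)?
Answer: 5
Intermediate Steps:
P = 0
5*S(P) = 5*1 = 5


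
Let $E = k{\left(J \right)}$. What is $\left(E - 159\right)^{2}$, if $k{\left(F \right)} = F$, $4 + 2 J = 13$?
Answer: $\frac{95481}{4} \approx 23870.0$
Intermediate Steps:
$J = \frac{9}{2}$ ($J = -2 + \frac{1}{2} \cdot 13 = -2 + \frac{13}{2} = \frac{9}{2} \approx 4.5$)
$E = \frac{9}{2} \approx 4.5$
$\left(E - 159\right)^{2} = \left(\frac{9}{2} - 159\right)^{2} = \left(- \frac{309}{2}\right)^{2} = \frac{95481}{4}$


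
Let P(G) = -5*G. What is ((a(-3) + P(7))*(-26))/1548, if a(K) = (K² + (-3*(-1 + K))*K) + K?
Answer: 845/774 ≈ 1.0917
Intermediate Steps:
a(K) = K + K² + K*(3 - 3*K) (a(K) = (K² + (3 - 3*K)*K) + K = (K² + K*(3 - 3*K)) + K = K + K² + K*(3 - 3*K))
((a(-3) + P(7))*(-26))/1548 = ((2*(-3)*(2 - 1*(-3)) - 5*7)*(-26))/1548 = ((2*(-3)*(2 + 3) - 35)*(-26))*(1/1548) = ((2*(-3)*5 - 35)*(-26))*(1/1548) = ((-30 - 35)*(-26))*(1/1548) = -65*(-26)*(1/1548) = 1690*(1/1548) = 845/774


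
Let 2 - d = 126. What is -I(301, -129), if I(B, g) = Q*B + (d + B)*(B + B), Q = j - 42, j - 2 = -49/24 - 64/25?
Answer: -55877339/600 ≈ -93129.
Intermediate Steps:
d = -124 (d = 2 - 1*126 = 2 - 126 = -124)
j = -1561/600 (j = 2 + (-49/24 - 64/25) = 2 - 2761/600 = -1561/600 ≈ -2.6017)
Q = -26761/600 (Q = -1561/600 - 42 = -26761/600 ≈ -44.602)
I(B, g) = -26761*B/600 + 2*B*(-124 + B) (I(B, g) = -26761*B/600 + (-124 + B)*(B + B) = -26761*B/600 + (-124 + B)*(2*B) = -26761*B/600 + 2*B*(-124 + B))
-I(301, -129) = -301*(-175561 + 1200*301)/600 = -301*(-175561 + 361200)/600 = -301*185639/600 = -1*55877339/600 = -55877339/600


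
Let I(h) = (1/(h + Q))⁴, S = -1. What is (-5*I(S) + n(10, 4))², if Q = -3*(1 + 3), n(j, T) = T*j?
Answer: 1305157729225/815730721 ≈ 1600.0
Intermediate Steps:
Q = -12 (Q = -3*4 = -12)
I(h) = (-12 + h)⁻⁴ (I(h) = (1/(h - 12))⁴ = (1/(-12 + h))⁴ = (-12 + h)⁻⁴)
(-5*I(S) + n(10, 4))² = (-5/(-12 - 1)⁴ + 4*10)² = (-5/(-13)⁴ + 40)² = (-5*1/28561 + 40)² = (-5/28561 + 40)² = (1142435/28561)² = 1305157729225/815730721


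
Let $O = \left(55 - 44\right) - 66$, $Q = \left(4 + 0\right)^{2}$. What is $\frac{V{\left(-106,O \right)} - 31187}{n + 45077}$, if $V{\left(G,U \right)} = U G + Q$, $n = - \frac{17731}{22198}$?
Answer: $- \frac{562519518}{1000601515} \approx -0.56218$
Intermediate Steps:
$Q = 16$ ($Q = 4^{2} = 16$)
$O = -55$ ($O = 11 - 66 = -55$)
$n = - \frac{17731}{22198}$ ($n = \left(-17731\right) \frac{1}{22198} = - \frac{17731}{22198} \approx -0.79877$)
$V{\left(G,U \right)} = 16 + G U$ ($V{\left(G,U \right)} = U G + 16 = G U + 16 = 16 + G U$)
$\frac{V{\left(-106,O \right)} - 31187}{n + 45077} = \frac{\left(16 - -5830\right) - 31187}{- \frac{17731}{22198} + 45077} = \frac{\left(16 + 5830\right) - 31187}{\frac{1000601515}{22198}} = \left(5846 - 31187\right) \frac{22198}{1000601515} = \left(-25341\right) \frac{22198}{1000601515} = - \frac{562519518}{1000601515}$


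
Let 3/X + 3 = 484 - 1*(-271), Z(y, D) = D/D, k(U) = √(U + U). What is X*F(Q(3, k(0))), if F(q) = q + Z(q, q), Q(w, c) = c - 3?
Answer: -3/376 ≈ -0.0079787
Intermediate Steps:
k(U) = √2*√U (k(U) = √(2*U) = √2*√U)
Z(y, D) = 1
Q(w, c) = -3 + c
F(q) = 1 + q (F(q) = q + 1 = 1 + q)
X = 3/752 (X = 3/(-3 + (484 - 1*(-271))) = 3/(-3 + (484 + 271)) = 3/(-3 + 755) = 3/752 ≈ 0.0039894)
X*F(Q(3, k(0))) = 3*(1 + (-3 + √2*√0))/752 = 3*(1 + (-3 + √2*0))/752 = 3*(1 + (-3 + 0))/752 = 3*(1 - 3)/752 = (3/752)*(-2) = -3/376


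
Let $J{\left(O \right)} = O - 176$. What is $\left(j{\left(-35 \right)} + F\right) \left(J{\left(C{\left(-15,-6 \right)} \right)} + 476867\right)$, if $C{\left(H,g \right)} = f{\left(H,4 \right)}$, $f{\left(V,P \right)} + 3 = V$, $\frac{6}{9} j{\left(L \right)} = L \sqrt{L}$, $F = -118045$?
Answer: $-56268864285 - \frac{50050665 i \sqrt{35}}{2} \approx -5.6269 \cdot 10^{10} - 1.4805 \cdot 10^{8} i$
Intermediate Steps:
$j{\left(L \right)} = \frac{3 L^{\frac{3}{2}}}{2}$ ($j{\left(L \right)} = \frac{3 L \sqrt{L}}{2} = \frac{3 L^{\frac{3}{2}}}{2}$)
$f{\left(V,P \right)} = -3 + V$
$C{\left(H,g \right)} = -3 + H$
$J{\left(O \right)} = -176 + O$ ($J{\left(O \right)} = O - 176 = -176 + O$)
$\left(j{\left(-35 \right)} + F\right) \left(J{\left(C{\left(-15,-6 \right)} \right)} + 476867\right) = \left(\frac{3 \left(-35\right)^{\frac{3}{2}}}{2} - 118045\right) \left(\left(-176 - 18\right) + 476867\right) = \left(\frac{3 \left(- 35 i \sqrt{35}\right)}{2} - 118045\right) \left(\left(-176 - 18\right) + 476867\right) = \left(- \frac{105 i \sqrt{35}}{2} - 118045\right) \left(-194 + 476867\right) = \left(-118045 - \frac{105 i \sqrt{35}}{2}\right) 476673 = -56268864285 - \frac{50050665 i \sqrt{35}}{2}$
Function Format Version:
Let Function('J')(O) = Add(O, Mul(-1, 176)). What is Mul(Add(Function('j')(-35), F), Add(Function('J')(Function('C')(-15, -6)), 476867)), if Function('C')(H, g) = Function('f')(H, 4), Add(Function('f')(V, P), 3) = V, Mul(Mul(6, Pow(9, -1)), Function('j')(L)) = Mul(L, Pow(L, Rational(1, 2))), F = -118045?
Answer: Add(-56268864285, Mul(Rational(-50050665, 2), I, Pow(35, Rational(1, 2)))) ≈ Add(-5.6269e+10, Mul(-1.4805e+8, I))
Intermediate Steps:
Function('j')(L) = Mul(Rational(3, 2), Pow(L, Rational(3, 2))) (Function('j')(L) = Mul(Rational(3, 2), Mul(L, Pow(L, Rational(1, 2)))) = Mul(Rational(3, 2), Pow(L, Rational(3, 2))))
Function('f')(V, P) = Add(-3, V)
Function('C')(H, g) = Add(-3, H)
Function('J')(O) = Add(-176, O) (Function('J')(O) = Add(O, -176) = Add(-176, O))
Mul(Add(Function('j')(-35), F), Add(Function('J')(Function('C')(-15, -6)), 476867)) = Mul(Add(Mul(Rational(3, 2), Pow(-35, Rational(3, 2))), -118045), Add(Add(-176, Add(-3, -15)), 476867)) = Mul(Add(Mul(Rational(3, 2), Mul(-35, I, Pow(35, Rational(1, 2)))), -118045), Add(Add(-176, -18), 476867)) = Mul(Add(Mul(Rational(-105, 2), I, Pow(35, Rational(1, 2))), -118045), Add(-194, 476867)) = Mul(Add(-118045, Mul(Rational(-105, 2), I, Pow(35, Rational(1, 2)))), 476673) = Add(-56268864285, Mul(Rational(-50050665, 2), I, Pow(35, Rational(1, 2))))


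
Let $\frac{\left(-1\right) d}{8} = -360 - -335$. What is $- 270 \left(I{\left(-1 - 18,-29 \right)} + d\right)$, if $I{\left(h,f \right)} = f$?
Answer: $-46170$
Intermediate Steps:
$d = 200$ ($d = - 8 \left(-360 - -335\right) = - 8 \left(-360 + 335\right) = \left(-8\right) \left(-25\right) = 200$)
$- 270 \left(I{\left(-1 - 18,-29 \right)} + d\right) = - 270 \left(-29 + 200\right) = \left(-270\right) 171 = -46170$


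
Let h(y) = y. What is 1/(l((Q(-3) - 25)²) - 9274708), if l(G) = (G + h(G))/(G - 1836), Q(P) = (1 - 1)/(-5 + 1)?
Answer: -1211/11231672638 ≈ -1.0782e-7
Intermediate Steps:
Q(P) = 0 (Q(P) = 0/(-4) = 0*(-¼) = 0)
l(G) = 2*G/(-1836 + G) (l(G) = (G + G)/(G - 1836) = (2*G)/(-1836 + G) = 2*G/(-1836 + G))
1/(l((Q(-3) - 25)²) - 9274708) = 1/(2*(0 - 25)²/(-1836 + (0 - 25)²) - 9274708) = 1/(2*(-25)²/(-1836 + (-25)²) - 9274708) = 1/(2*625/(-1836 + 625) - 9274708) = 1/(2*625/(-1211) - 9274708) = 1/(2*625*(-1/1211) - 9274708) = 1/(-1250/1211 - 9274708) = 1/(-11231672638/1211) = -1211/11231672638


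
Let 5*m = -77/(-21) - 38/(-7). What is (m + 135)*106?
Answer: 1522796/105 ≈ 14503.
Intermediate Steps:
m = 191/105 (m = (-77/(-21) - 38/(-7))/5 = (-77*(-1/21) - 38*(-⅐))/5 = (11/3 + 38/7)/5 = (⅕)*(191/21) = 191/105 ≈ 1.8190)
(m + 135)*106 = (191/105 + 135)*106 = (14366/105)*106 = 1522796/105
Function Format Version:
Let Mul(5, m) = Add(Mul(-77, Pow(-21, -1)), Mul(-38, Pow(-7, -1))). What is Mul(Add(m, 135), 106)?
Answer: Rational(1522796, 105) ≈ 14503.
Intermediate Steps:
m = Rational(191, 105) (m = Mul(Rational(1, 5), Add(Mul(-77, Pow(-21, -1)), Mul(-38, Pow(-7, -1)))) = Mul(Rational(1, 5), Add(Mul(-77, Rational(-1, 21)), Mul(-38, Rational(-1, 7)))) = Mul(Rational(1, 5), Add(Rational(11, 3), Rational(38, 7))) = Mul(Rational(1, 5), Rational(191, 21)) = Rational(191, 105) ≈ 1.8190)
Mul(Add(m, 135), 106) = Mul(Add(Rational(191, 105), 135), 106) = Mul(Rational(14366, 105), 106) = Rational(1522796, 105)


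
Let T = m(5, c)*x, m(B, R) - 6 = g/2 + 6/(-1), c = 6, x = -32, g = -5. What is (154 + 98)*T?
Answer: 20160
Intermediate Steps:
m(B, R) = -5/2 (m(B, R) = 6 + (-5/2 + 6/(-1)) = 6 + (-5*½ + 6*(-1)) = 6 + (-5/2 - 6) = 6 - 17/2 = -5/2)
T = 80 (T = -5/2*(-32) = 80)
(154 + 98)*T = (154 + 98)*80 = 252*80 = 20160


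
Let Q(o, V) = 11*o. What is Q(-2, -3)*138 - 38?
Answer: -3074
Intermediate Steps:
Q(-2, -3)*138 - 38 = (11*(-2))*138 - 38 = -22*138 - 38 = -3036 - 38 = -3074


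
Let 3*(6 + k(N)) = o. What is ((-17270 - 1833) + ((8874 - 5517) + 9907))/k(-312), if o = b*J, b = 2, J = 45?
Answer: -5839/24 ≈ -243.29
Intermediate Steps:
o = 90 (o = 2*45 = 90)
k(N) = 24 (k(N) = -6 + (⅓)*90 = -6 + 30 = 24)
((-17270 - 1833) + ((8874 - 5517) + 9907))/k(-312) = ((-17270 - 1833) + ((8874 - 5517) + 9907))/24 = (-19103 + (3357 + 9907))*(1/24) = (-19103 + 13264)*(1/24) = -5839*1/24 = -5839/24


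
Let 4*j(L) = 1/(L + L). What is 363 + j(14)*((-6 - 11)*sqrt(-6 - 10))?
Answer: 363 - 17*I/28 ≈ 363.0 - 0.60714*I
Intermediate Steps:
j(L) = 1/(8*L) (j(L) = 1/(4*(L + L)) = 1/(4*((2*L))) = (1/(2*L))/4 = 1/(8*L))
363 + j(14)*((-6 - 11)*sqrt(-6 - 10)) = 363 + ((1/8)/14)*((-6 - 11)*sqrt(-6 - 10)) = 363 + ((1/8)*(1/14))*(-68*I) = 363 + (-68*I)/112 = 363 - 17*I/28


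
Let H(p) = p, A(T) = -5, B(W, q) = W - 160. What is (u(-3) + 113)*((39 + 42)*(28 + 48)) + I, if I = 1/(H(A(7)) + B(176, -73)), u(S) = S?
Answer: 7448761/11 ≈ 6.7716e+5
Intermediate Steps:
B(W, q) = -160 + W
I = 1/11 (I = 1/(-5 + (-160 + 176)) = 1/(-5 + 16) = 1/11 ≈ 0.090909)
(u(-3) + 113)*((39 + 42)*(28 + 48)) + I = (-3 + 113)*((39 + 42)*(28 + 48)) + 1/11 = 110*(81*76) + 1/11 = 110*6156 + 1/11 = 677160 + 1/11 = 7448761/11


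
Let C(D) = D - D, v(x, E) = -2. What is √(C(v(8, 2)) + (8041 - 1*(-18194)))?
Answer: 3*√2915 ≈ 161.97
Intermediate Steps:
C(D) = 0
√(C(v(8, 2)) + (8041 - 1*(-18194))) = √(0 + (8041 - 1*(-18194))) = √(0 + (8041 + 18194)) = √(0 + 26235) = √26235 = 3*√2915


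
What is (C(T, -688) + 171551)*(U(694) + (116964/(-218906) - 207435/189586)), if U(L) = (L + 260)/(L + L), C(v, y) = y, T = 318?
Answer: -578942138841505824/3600256245463 ≈ -1.6081e+5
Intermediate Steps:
U(L) = (260 + L)/(2*L) (U(L) = (260 + L)/((2*L)) = (260 + L)*(1/(2*L)) = (260 + L)/(2*L))
(C(T, -688) + 171551)*(U(694) + (116964/(-218906) - 207435/189586)) = (-688 + 171551)*((½)*(260 + 694)/694 + (116964/(-218906) - 207435/189586)) = 170863*((½)*(1/694)*954 + (116964*(-1/218906) - 207435*1/189586)) = 170863*(477/694 + (-58482/109453 - 207435/189586)) = 170863*(477/694 - 33791751507/20750756458) = 170863*(-3388341178848/3600256245463) = -578942138841505824/3600256245463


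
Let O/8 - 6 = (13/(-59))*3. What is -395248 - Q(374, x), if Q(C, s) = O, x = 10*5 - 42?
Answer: -23322152/59 ≈ -3.9529e+5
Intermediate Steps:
x = 8 (x = 50 - 42 = 8)
O = 2520/59 (O = 48 + 8*((13/(-59))*3) = 48 + 8*((13*(-1/59))*3) = 48 + 8*(-13/59*3) = 48 + 8*(-39/59) = 48 - 312/59 = 2520/59 ≈ 42.712)
Q(C, s) = 2520/59
-395248 - Q(374, x) = -395248 - 1*2520/59 = -395248 - 2520/59 = -23322152/59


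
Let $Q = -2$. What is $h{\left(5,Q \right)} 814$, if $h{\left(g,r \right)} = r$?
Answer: $-1628$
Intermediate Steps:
$h{\left(5,Q \right)} 814 = \left(-2\right) 814 = -1628$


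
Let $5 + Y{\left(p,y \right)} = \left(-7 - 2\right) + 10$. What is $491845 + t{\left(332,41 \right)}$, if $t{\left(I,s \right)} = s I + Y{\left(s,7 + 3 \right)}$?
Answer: $505453$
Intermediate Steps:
$Y{\left(p,y \right)} = -4$ ($Y{\left(p,y \right)} = -5 + \left(\left(-7 - 2\right) + 10\right) = -5 + \left(-9 + 10\right) = -5 + 1 = -4$)
$t{\left(I,s \right)} = -4 + I s$ ($t{\left(I,s \right)} = s I - 4 = I s - 4 = -4 + I s$)
$491845 + t{\left(332,41 \right)} = 491845 + \left(-4 + 332 \cdot 41\right) = 491845 + \left(-4 + 13612\right) = 491845 + 13608 = 505453$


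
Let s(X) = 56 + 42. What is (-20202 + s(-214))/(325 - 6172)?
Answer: 20104/5847 ≈ 3.4383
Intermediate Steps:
s(X) = 98
(-20202 + s(-214))/(325 - 6172) = (-20202 + 98)/(325 - 6172) = -20104/(-5847) = -20104*(-1/5847) = 20104/5847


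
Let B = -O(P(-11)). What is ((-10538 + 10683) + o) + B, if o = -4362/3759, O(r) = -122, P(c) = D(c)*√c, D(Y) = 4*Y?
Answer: 333097/1253 ≈ 265.84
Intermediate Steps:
P(c) = 4*c^(3/2) (P(c) = (4*c)*√c = 4*c^(3/2))
o = -1454/1253 (o = -4362*1/3759 = -1454/1253 ≈ -1.1604)
B = 122 (B = -1*(-122) = 122)
((-10538 + 10683) + o) + B = ((-10538 + 10683) - 1454/1253) + 122 = (145 - 1454/1253) + 122 = 180231/1253 + 122 = 333097/1253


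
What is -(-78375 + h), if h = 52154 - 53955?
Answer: 80176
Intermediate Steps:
h = -1801
-(-78375 + h) = -(-78375 - 1801) = -1*(-80176) = 80176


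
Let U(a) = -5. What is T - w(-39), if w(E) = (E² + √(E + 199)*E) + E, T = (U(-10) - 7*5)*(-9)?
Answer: -1122 + 156*√10 ≈ -628.68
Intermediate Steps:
T = 360 (T = (-5 - 7*5)*(-9) = (-5 - 35)*(-9) = -40*(-9) = 360)
w(E) = E + E² + E*√(199 + E) (w(E) = (E² + √(199 + E)*E) + E = (E² + E*√(199 + E)) + E = E + E² + E*√(199 + E))
T - w(-39) = 360 - (-39)*(1 - 39 + √(199 - 39)) = 360 - (-39)*(1 - 39 + √160) = 360 - (-39)*(1 - 39 + 4*√10) = 360 - (-39)*(-38 + 4*√10) = 360 - (1482 - 156*√10) = 360 + (-1482 + 156*√10) = -1122 + 156*√10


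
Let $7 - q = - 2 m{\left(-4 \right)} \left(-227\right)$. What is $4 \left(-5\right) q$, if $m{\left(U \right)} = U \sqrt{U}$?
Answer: $-140 - 72640 i \approx -140.0 - 72640.0 i$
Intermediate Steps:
$m{\left(U \right)} = U^{\frac{3}{2}}$
$q = 7 + 3632 i$ ($q = 7 - - 2 \left(-4\right)^{\frac{3}{2}} \left(-227\right) = 7 - - 2 \left(- 8 i\right) \left(-227\right) = 7 - 16 i \left(-227\right) = 7 - - 3632 i = 7 + 3632 i \approx 7.0 + 3632.0 i$)
$4 \left(-5\right) q = 4 \left(-5\right) \left(7 + 3632 i\right) = - 20 \left(7 + 3632 i\right) = -140 - 72640 i$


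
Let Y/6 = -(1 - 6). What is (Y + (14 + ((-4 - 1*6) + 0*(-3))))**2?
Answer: 1156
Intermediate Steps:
Y = 30 (Y = 6*(-(1 - 6)) = 6*(-1*(-5)) = 6*5 = 30)
(Y + (14 + ((-4 - 1*6) + 0*(-3))))**2 = (30 + (14 + ((-4 - 1*6) + 0*(-3))))**2 = (30 + (14 + ((-4 - 6) + 0)))**2 = (30 + (14 + (-10 + 0)))**2 = (30 + (14 - 10))**2 = (30 + 4)**2 = 34**2 = 1156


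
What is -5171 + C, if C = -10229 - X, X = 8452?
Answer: -23852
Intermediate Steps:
C = -18681 (C = -10229 - 1*8452 = -10229 - 8452 = -18681)
-5171 + C = -5171 - 18681 = -23852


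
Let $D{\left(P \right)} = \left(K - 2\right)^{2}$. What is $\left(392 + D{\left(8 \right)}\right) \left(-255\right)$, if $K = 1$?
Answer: $-100215$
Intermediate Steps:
$D{\left(P \right)} = 1$ ($D{\left(P \right)} = \left(1 - 2\right)^{2} = \left(-1\right)^{2} = 1$)
$\left(392 + D{\left(8 \right)}\right) \left(-255\right) = \left(392 + 1\right) \left(-255\right) = 393 \left(-255\right) = -100215$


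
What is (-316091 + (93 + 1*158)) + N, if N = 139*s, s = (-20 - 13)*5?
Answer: -338775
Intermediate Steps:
s = -165 (s = -33*5 = -165)
N = -22935 (N = 139*(-165) = -22935)
(-316091 + (93 + 1*158)) + N = (-316091 + (93 + 1*158)) - 22935 = (-316091 + (93 + 158)) - 22935 = (-316091 + 251) - 22935 = -315840 - 22935 = -338775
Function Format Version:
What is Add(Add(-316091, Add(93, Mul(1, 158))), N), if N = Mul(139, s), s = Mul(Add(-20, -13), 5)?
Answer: -338775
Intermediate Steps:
s = -165 (s = Mul(-33, 5) = -165)
N = -22935 (N = Mul(139, -165) = -22935)
Add(Add(-316091, Add(93, Mul(1, 158))), N) = Add(Add(-316091, Add(93, Mul(1, 158))), -22935) = Add(Add(-316091, Add(93, 158)), -22935) = Add(Add(-316091, 251), -22935) = Add(-315840, -22935) = -338775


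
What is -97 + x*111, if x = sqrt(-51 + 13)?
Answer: -97 + 111*I*sqrt(38) ≈ -97.0 + 684.25*I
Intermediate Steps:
x = I*sqrt(38) (x = sqrt(-38) = I*sqrt(38) ≈ 6.1644*I)
-97 + x*111 = -97 + (I*sqrt(38))*111 = -97 + 111*I*sqrt(38)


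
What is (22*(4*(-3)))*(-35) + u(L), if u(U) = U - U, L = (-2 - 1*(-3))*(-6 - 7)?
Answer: 9240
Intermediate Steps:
L = -13 (L = (-2 + 3)*(-13) = 1*(-13) = -13)
u(U) = 0
(22*(4*(-3)))*(-35) + u(L) = (22*(4*(-3)))*(-35) + 0 = (22*(-12))*(-35) + 0 = -264*(-35) + 0 = 9240 + 0 = 9240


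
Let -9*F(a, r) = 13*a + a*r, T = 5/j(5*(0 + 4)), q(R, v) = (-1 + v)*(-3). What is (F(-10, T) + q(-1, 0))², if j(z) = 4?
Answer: 12769/36 ≈ 354.69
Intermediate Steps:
q(R, v) = 3 - 3*v
T = 5/4 ≈ 1.2500
F(a, r) = -13*a/9 - a*r/9 (F(a, r) = -(13*a + a*r)/9 = -13*a/9 - a*r/9)
(F(-10, T) + q(-1, 0))² = (-⅑*(-10)*(13 + 5/4) + (3 - 3*0))² = (-⅑*(-10)*57/4 + (3 + 0))² = (95/6 + 3)² = (113/6)² = 12769/36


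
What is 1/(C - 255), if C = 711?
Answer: 1/456 ≈ 0.0021930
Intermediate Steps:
1/(C - 255) = 1/(711 - 255) = 1/456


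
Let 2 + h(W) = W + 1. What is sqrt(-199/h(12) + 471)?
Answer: sqrt(54802)/11 ≈ 21.282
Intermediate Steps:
h(W) = -1 + W (h(W) = -2 + (W + 1) = -2 + (1 + W) = -1 + W)
sqrt(-199/h(12) + 471) = sqrt(-199/(-1 + 12) + 471) = sqrt(-199/11 + 471) = sqrt(4982/11) = sqrt(54802)/11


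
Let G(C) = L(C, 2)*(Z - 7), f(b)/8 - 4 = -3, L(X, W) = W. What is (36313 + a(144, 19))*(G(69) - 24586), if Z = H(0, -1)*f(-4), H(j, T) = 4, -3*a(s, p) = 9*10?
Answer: -890239688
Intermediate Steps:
a(s, p) = -30 (a(s, p) = -3*10 = -⅓*90 = -30)
f(b) = 8 (f(b) = 32 + 8*(-3) = 32 - 24 = 8)
Z = 32 (Z = 4*8 = 32)
G(C) = 50 (G(C) = 2*(32 - 7) = 2*25 = 50)
(36313 + a(144, 19))*(G(69) - 24586) = (36313 - 30)*(50 - 24586) = 36283*(-24536) = -890239688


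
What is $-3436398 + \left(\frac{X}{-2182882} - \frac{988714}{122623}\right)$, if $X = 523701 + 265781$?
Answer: $- \frac{459914099000628231}{133835769743} \approx -3.4364 \cdot 10^{6}$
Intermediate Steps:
$X = 789482$
$-3436398 + \left(\frac{X}{-2182882} - \frac{988714}{122623}\right) = -3436398 + \left(\frac{789482}{-2182882} - \frac{988714}{122623}\right) = -3436398 + \left(789482 \left(- \frac{1}{2182882}\right) - \frac{988714}{122623}\right) = -3436398 - \frac{1127527322517}{133835769743} = - \frac{459914099000628231}{133835769743}$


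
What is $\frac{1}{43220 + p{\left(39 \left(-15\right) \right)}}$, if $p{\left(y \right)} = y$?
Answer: $\frac{1}{42635} \approx 2.3455 \cdot 10^{-5}$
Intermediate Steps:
$\frac{1}{43220 + p{\left(39 \left(-15\right) \right)}} = \frac{1}{43220 + 39 \left(-15\right)} = \frac{1}{43220 - 585} = \frac{1}{42635}$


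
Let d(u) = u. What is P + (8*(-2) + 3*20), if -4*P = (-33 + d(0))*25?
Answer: 1001/4 ≈ 250.25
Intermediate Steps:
P = 825/4 (P = -(-33 + 0)*25/4 = -(-33)*25/4 = -¼*(-825) = 825/4 ≈ 206.25)
P + (8*(-2) + 3*20) = 825/4 + (8*(-2) + 3*20) = 825/4 + (-16 + 60) = 825/4 + 44 = 1001/4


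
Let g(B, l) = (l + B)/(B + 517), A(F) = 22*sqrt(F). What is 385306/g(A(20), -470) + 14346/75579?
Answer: -2078534094899/4509547 - 4183267242*sqrt(5)/52805 ≈ -6.3806e+5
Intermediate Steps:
g(B, l) = (B + l)/(517 + B)
385306/g(A(20), -470) + 14346/75579 = 385306/(((22*sqrt(20) - 470)/(517 + 22*sqrt(20)))) + 14346/75579 = 385306/(((22*(2*sqrt(5)) - 470)/(517 + 22*(2*sqrt(5))))) + 14346*(1/75579) = 385306/(((44*sqrt(5) - 470)/(517 + 44*sqrt(5)))) + 4782/25193 = 385306/(((-470 + 44*sqrt(5))/(517 + 44*sqrt(5)))) + 4782/25193 = 385306*((517 + 44*sqrt(5))/(-470 + 44*sqrt(5))) + 4782/25193 = 385306*(517 + 44*sqrt(5))/(-470 + 44*sqrt(5)) + 4782/25193 = 4782/25193 + 385306*(517 + 44*sqrt(5))/(-470 + 44*sqrt(5))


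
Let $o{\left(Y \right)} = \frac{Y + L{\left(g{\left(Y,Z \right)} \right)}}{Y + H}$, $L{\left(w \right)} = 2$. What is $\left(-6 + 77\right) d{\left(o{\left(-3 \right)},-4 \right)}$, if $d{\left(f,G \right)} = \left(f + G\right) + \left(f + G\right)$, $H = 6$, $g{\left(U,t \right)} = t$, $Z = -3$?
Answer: $- \frac{1846}{3} \approx -615.33$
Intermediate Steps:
$o{\left(Y \right)} = \frac{2 + Y}{6 + Y}$ ($o{\left(Y \right)} = \frac{Y + 2}{Y + 6} = \frac{2 + Y}{6 + Y}$)
$d{\left(f,G \right)} = 2 G + 2 f$ ($d{\left(f,G \right)} = \left(G + f\right) + \left(G + f\right) = 2 G + 2 f$)
$\left(-6 + 77\right) d{\left(o{\left(-3 \right)},-4 \right)} = \left(-6 + 77\right) \left(2 \left(-4\right) + 2 \frac{2 - 3}{6 - 3}\right) = 71 \left(-8 + 2 \cdot \frac{1}{3} \left(-1\right)\right) = 71 \left(-8 + 2 \left(- \frac{1}{3}\right)\right) = 71 \left(-8 - \frac{2}{3}\right) = 71 \left(- \frac{26}{3}\right) = - \frac{1846}{3}$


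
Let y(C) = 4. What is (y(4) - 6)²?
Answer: 4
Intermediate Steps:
(y(4) - 6)² = (4 - 6)² = (-2)² = 4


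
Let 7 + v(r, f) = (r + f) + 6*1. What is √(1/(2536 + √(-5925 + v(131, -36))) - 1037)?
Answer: √((-2629831 - 7259*I*√119)/(2536 + 7*I*√119)) ≈ 0.e-7 - 32.202*I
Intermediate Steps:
v(r, f) = -1 + f + r (v(r, f) = -7 + ((r + f) + 6*1) = -7 + ((f + r) + 6) = -7 + (6 + f + r) = -1 + f + r)
√(1/(2536 + √(-5925 + v(131, -36))) - 1037) = √(1/(2536 + √(-5925 + (-1 - 36 + 131))) - 1037) = √(1/(2536 + √(-5925 + 94)) - 1037) = √(1/(2536 + √(-5831)) - 1037) = √(1/(2536 + 7*I*√119) - 1037) = √(-1037 + 1/(2536 + 7*I*√119))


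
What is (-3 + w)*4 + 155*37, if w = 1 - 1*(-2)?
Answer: 5735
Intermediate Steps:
w = 3 (w = 1 + 2 = 3)
(-3 + w)*4 + 155*37 = (-3 + 3)*4 + 155*37 = 0*4 + 5735 = 0 + 5735 = 5735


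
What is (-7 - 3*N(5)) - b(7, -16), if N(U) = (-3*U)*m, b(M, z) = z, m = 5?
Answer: 234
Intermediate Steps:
N(U) = -15*U (N(U) = -3*U*5 = -15*U)
(-7 - 3*N(5)) - b(7, -16) = (-7 - (-45)*5) - 1*(-16) = (-7 - 3*(-75)) + 16 = (-7 + 225) + 16 = 218 + 16 = 234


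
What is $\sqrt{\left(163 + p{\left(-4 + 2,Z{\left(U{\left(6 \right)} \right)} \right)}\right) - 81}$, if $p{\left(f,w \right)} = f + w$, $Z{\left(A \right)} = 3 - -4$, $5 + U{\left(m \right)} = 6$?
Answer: $\sqrt{87} \approx 9.3274$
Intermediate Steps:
$U{\left(m \right)} = 1$ ($U{\left(m \right)} = -5 + 6 = 1$)
$Z{\left(A \right)} = 7$ ($Z{\left(A \right)} = 3 + 4 = 7$)
$\sqrt{\left(163 + p{\left(-4 + 2,Z{\left(U{\left(6 \right)} \right)} \right)}\right) - 81} = \sqrt{\left(163 + \left(\left(-4 + 2\right) + 7\right)\right) - 81} = \sqrt{\left(163 + \left(-2 + 7\right)\right) - 81} = \sqrt{\left(163 + 5\right) - 81} = \sqrt{168 - 81} = \sqrt{87}$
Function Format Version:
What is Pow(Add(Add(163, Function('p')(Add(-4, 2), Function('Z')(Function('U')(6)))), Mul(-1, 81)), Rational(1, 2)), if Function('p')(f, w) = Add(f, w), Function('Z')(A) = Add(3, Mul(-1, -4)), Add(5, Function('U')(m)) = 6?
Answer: Pow(87, Rational(1, 2)) ≈ 9.3274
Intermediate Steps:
Function('U')(m) = 1 (Function('U')(m) = Add(-5, 6) = 1)
Function('Z')(A) = 7 (Function('Z')(A) = Add(3, 4) = 7)
Pow(Add(Add(163, Function('p')(Add(-4, 2), Function('Z')(Function('U')(6)))), Mul(-1, 81)), Rational(1, 2)) = Pow(Add(Add(163, Add(Add(-4, 2), 7)), Mul(-1, 81)), Rational(1, 2)) = Pow(Add(Add(163, Add(-2, 7)), -81), Rational(1, 2)) = Pow(Add(Add(163, 5), -81), Rational(1, 2)) = Pow(Add(168, -81), Rational(1, 2)) = Pow(87, Rational(1, 2))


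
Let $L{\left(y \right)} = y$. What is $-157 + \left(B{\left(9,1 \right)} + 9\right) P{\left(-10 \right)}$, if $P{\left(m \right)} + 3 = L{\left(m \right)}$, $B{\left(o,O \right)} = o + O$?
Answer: $-404$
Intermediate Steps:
$B{\left(o,O \right)} = O + o$
$P{\left(m \right)} = -3 + m$
$-157 + \left(B{\left(9,1 \right)} + 9\right) P{\left(-10 \right)} = -157 + \left(\left(1 + 9\right) + 9\right) \left(-3 - 10\right) = -157 + \left(10 + 9\right) \left(-13\right) = -157 + 19 \left(-13\right) = -157 - 247 = -404$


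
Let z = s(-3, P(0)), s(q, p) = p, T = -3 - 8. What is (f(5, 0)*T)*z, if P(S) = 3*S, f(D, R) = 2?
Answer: 0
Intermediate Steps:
T = -11
z = 0 (z = 3*0 = 0)
(f(5, 0)*T)*z = (2*(-11))*0 = -22*0 = 0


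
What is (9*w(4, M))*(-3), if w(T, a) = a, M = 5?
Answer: -135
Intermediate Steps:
(9*w(4, M))*(-3) = (9*5)*(-3) = 45*(-3) = -135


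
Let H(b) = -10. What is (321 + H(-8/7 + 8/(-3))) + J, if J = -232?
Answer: 79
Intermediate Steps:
(321 + H(-8/7 + 8/(-3))) + J = (321 - 10) - 232 = 311 - 232 = 79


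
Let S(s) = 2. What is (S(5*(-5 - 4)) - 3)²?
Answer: 1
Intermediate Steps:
(S(5*(-5 - 4)) - 3)² = (2 - 3)² = (-1)² = 1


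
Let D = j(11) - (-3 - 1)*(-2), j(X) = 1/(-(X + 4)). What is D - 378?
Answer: -5791/15 ≈ -386.07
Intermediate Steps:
j(X) = 1/(-4 - X) (j(X) = 1/(-(4 + X)) = 1/(-4 - X))
D = -121/15 (D = -1/(4 + 11) - (-3 - 1)*(-2) = -1/15 - (-4)*(-2) = -1*1/15 - 1*8 = -1/15 - 8 = -121/15 ≈ -8.0667)
D - 378 = -121/15 - 378 = -5791/15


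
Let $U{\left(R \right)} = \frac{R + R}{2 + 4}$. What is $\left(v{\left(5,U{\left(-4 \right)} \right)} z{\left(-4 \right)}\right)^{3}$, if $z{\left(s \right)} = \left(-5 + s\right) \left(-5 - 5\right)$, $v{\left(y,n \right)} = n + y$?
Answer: $35937000$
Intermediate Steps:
$U{\left(R \right)} = \frac{R}{3}$ ($U{\left(R \right)} = \frac{2 R}{6} = 2 R \frac{1}{6} = \frac{R}{3}$)
$z{\left(s \right)} = 50 - 10 s$ ($z{\left(s \right)} = \left(-5 + s\right) \left(-10\right) = 50 - 10 s$)
$\left(v{\left(5,U{\left(-4 \right)} \right)} z{\left(-4 \right)}\right)^{3} = \left(\left(\frac{1}{3} \left(-4\right) + 5\right) \left(50 - -40\right)\right)^{3} = \left(\left(- \frac{4}{3} + 5\right) \left(50 + 40\right)\right)^{3} = \left(\frac{11}{3} \cdot 90\right)^{3} = 330^{3} = 35937000$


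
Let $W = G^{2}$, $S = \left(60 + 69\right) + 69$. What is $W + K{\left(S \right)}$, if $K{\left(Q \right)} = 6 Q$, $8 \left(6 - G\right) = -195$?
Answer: $\frac{135081}{64} \approx 2110.6$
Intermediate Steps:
$G = \frac{243}{8}$ ($G = 6 - - \frac{195}{8} = 6 + \frac{195}{8} = \frac{243}{8} \approx 30.375$)
$S = 198$ ($S = 129 + 69 = 198$)
$W = \frac{59049}{64}$ ($W = \left(\frac{243}{8}\right)^{2} = \frac{59049}{64} \approx 922.64$)
$W + K{\left(S \right)} = \frac{59049}{64} + 6 \cdot 198 = \frac{59049}{64} + 1188 = \frac{135081}{64}$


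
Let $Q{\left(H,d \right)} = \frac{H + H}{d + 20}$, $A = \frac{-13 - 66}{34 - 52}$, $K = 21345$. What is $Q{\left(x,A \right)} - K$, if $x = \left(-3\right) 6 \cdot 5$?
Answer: $- \frac{9373695}{439} \approx -21352.0$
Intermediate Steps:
$x = -90$ ($x = \left(-18\right) 5 = -90$)
$A = \frac{79}{18}$ ($A = - \frac{79}{-18} = \left(-79\right) \left(- \frac{1}{18}\right) = \frac{79}{18} \approx 4.3889$)
$Q{\left(H,d \right)} = \frac{2 H}{20 + d}$
$Q{\left(x,A \right)} - K = 2 \left(-90\right) \frac{1}{20 + \frac{79}{18}} - 21345 = 2 \left(-90\right) \frac{1}{\frac{439}{18}} - 21345 = 2 \left(-90\right) \frac{18}{439} - 21345 = - \frac{3240}{439} - 21345 = - \frac{9373695}{439}$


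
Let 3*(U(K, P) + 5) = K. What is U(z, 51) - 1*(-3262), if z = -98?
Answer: 9673/3 ≈ 3224.3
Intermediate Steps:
U(K, P) = -5 + K/3
U(z, 51) - 1*(-3262) = (-5 + (1/3)*(-98)) - 1*(-3262) = (-5 - 98/3) + 3262 = -113/3 + 3262 = 9673/3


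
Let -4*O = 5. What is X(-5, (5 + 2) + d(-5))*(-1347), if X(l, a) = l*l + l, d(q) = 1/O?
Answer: -26940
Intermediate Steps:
O = -5/4 (O = -1/4*5 = -5/4 ≈ -1.2500)
d(q) = -4/5 (d(q) = 1/(-5/4) = -4/5)
X(l, a) = l + l**2 (X(l, a) = l**2 + l = l + l**2)
X(-5, (5 + 2) + d(-5))*(-1347) = -5*(1 - 5)*(-1347) = -5*(-4)*(-1347) = 20*(-1347) = -26940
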